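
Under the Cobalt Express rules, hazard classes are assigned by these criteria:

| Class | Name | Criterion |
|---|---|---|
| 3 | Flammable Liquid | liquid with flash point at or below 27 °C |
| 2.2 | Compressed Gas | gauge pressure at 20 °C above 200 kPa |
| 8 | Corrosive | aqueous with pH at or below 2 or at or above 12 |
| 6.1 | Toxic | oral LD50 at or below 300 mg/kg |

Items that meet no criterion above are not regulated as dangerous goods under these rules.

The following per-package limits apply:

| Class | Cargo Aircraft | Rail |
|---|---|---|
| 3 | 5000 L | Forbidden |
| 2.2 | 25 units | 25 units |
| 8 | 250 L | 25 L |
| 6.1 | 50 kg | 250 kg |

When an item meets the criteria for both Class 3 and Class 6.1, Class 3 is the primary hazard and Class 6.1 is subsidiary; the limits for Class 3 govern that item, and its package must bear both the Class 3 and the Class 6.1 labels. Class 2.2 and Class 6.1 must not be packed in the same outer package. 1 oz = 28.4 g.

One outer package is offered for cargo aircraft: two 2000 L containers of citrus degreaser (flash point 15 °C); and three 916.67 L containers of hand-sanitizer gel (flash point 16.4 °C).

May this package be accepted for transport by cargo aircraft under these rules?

Flash point 15 °C meets the Class 3 criterion (Flammable Liquid), so the citrus degreaser is Class 3.
The hand-sanitizer gel has flash point 16.4 °C, which is ≤ 27 °C, so it is Class 3 (Flammable Liquid).
Class 3 net quantity: (two 2000 L containers = 4000 L) + (three 916.67 L containers = 2750.01 L) = 6750.01 L.
6750.01 L > 5000 L (cargo aircraft limit, Class 3) — over the limit.

No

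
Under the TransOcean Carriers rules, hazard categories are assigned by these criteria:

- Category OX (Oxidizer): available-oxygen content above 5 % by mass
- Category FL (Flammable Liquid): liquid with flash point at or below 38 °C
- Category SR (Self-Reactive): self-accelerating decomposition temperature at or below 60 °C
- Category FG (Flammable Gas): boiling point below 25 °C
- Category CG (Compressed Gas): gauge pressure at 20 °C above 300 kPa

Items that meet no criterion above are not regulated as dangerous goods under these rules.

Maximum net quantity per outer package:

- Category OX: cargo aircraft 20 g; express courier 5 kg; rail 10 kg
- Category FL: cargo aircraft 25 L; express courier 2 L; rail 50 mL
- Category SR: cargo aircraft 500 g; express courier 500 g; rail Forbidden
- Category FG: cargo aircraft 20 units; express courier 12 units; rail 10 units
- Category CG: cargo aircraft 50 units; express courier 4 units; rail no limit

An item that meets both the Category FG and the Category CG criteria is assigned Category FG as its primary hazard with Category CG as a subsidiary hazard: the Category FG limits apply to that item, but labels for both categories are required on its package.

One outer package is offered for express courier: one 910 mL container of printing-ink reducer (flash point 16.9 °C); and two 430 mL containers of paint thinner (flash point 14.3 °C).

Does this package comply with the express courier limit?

With flash point 16.9 °C (≤ 38 °C), the printing-ink reducer falls in Category FL.
The paint thinner has flash point 14.3 °C, which is ≤ 38 °C, so it is Category FL (Flammable Liquid).
Category FL net quantity: 910 mL + (two 430 mL containers = 860 mL) = 1.77 L.
1.77 L is within the express courier limit of 2 L for Category FL.

Yes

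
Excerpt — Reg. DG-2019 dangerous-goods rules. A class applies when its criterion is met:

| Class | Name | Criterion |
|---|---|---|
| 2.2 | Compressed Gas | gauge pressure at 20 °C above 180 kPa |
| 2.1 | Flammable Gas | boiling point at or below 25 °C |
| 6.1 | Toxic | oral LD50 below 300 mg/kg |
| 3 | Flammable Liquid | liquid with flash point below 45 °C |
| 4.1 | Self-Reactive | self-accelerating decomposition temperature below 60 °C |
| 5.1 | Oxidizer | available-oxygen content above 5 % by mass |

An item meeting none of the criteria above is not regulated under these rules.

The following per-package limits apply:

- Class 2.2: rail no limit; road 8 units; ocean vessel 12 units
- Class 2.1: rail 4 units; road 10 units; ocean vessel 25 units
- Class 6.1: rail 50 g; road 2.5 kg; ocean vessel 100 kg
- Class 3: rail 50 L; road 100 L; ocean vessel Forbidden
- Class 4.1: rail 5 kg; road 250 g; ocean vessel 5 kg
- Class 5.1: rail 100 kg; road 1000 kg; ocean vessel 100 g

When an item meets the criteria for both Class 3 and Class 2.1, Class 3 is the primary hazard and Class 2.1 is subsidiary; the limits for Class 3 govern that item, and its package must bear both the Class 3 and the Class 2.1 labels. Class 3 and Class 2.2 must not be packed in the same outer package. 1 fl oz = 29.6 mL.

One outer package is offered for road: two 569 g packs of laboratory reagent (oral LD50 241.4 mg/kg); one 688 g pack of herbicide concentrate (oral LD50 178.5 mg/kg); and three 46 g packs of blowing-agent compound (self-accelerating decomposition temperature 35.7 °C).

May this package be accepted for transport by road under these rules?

Yes

Oral LD50 241.4 mg/kg meets the Class 6.1 criterion (Toxic), so the laboratory reagent is Class 6.1.
Oral LD50 178.5 mg/kg meets the Class 6.1 criterion (Toxic), so the herbicide concentrate is Class 6.1.
Blowing-agent compound: self-accelerating decomposition temperature 35.7 °C < 60 °C → Class 4.1 (Self-Reactive).
Total Class 6.1: (two 569 g packs = 1.138 kg) + 688 g = 1.826 kg.
1.826 kg is within the road limit of 2.5 kg for Class 6.1.
Class 4.1 quantity: three 46 g packs = 138 g.
138 g ≤ 250 g (road limit, Class 4.1) — within limit.
The segregation rule (Class 3 with Class 2.2) does not apply to Class 6.1 with Class 4.1.
Every hazard class is within its road limit and no segregation rule is violated.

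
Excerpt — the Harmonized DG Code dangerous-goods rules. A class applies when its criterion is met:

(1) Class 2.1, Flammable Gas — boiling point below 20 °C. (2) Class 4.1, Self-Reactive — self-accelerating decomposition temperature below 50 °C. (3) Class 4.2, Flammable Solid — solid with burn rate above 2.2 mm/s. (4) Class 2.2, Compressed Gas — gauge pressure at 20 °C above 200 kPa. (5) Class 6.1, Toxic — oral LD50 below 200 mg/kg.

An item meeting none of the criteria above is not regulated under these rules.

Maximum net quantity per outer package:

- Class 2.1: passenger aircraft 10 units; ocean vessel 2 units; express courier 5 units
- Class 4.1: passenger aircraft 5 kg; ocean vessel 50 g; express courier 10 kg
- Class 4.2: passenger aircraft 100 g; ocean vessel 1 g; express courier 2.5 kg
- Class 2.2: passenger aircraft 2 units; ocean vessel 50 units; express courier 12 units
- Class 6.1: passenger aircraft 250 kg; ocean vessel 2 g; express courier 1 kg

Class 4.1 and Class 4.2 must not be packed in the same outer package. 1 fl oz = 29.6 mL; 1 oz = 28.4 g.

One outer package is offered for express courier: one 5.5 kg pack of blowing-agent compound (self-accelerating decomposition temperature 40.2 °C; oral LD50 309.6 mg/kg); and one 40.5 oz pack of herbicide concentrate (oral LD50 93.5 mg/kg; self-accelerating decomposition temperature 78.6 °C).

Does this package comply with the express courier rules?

No

Self-accelerating decomposition temperature 40.2 °C meets the Class 4.1 criterion (Self-Reactive), so the blowing-agent compound is Class 4.1.
The herbicide concentrate has oral LD50 93.5 mg/kg, which is < 200 mg/kg, so it is Class 6.1 (Toxic).
Class 6.1 quantity: one 40.5 oz pack = 1150.2 g.
1150.2 g exceeds the express courier limit of 1 kg for Class 6.1.
Class 4.1 quantity: 5.5 kg.
5.5 kg ≤ 10 kg (express courier limit, Class 4.1) — within limit.
The segregation rule (Class 4.1 with Class 4.2) does not apply to Class 6.1 with Class 4.1.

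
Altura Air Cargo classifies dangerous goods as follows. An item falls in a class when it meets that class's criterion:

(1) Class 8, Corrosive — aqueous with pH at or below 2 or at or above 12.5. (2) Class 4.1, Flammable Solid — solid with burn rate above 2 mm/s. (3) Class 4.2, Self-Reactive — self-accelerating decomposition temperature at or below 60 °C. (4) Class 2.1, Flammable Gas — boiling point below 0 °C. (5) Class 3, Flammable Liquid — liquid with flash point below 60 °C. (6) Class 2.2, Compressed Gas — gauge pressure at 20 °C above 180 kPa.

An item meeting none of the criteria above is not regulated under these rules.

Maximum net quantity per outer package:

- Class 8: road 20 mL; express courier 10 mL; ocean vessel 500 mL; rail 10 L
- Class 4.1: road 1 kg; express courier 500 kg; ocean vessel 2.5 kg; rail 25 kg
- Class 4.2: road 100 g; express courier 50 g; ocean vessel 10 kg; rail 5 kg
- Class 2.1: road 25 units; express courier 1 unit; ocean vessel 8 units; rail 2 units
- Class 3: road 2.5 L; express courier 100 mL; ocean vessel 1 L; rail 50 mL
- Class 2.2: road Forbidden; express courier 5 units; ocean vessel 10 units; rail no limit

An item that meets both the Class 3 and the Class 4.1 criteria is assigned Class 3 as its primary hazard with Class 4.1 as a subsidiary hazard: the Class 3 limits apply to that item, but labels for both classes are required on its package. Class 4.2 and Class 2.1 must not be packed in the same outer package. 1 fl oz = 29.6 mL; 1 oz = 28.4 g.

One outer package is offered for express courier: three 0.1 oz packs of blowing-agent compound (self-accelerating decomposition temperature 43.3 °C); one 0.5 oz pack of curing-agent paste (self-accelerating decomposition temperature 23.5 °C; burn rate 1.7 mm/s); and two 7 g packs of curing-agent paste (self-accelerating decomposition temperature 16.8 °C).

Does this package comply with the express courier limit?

Yes

With self-accelerating decomposition temperature 43.3 °C (≤ 60 °C), the blowing-agent compound falls in Class 4.2.
Curing-agent paste: self-accelerating decomposition temperature 23.5 °C ≤ 60 °C → Class 4.2 (Self-Reactive).
Self-accelerating decomposition temperature 16.8 °C meets the Class 4.2 criterion (Self-Reactive), so the curing-agent paste is Class 4.2.
Total Class 4.2: (three 0.1 oz packs = 8.52 g) + (one 0.5 oz pack = 14.2 g) + (two 7 g packs = 14 g) = 36.72 g.
36.72 g ≤ 50 g (express courier limit, Class 4.2) — within limit.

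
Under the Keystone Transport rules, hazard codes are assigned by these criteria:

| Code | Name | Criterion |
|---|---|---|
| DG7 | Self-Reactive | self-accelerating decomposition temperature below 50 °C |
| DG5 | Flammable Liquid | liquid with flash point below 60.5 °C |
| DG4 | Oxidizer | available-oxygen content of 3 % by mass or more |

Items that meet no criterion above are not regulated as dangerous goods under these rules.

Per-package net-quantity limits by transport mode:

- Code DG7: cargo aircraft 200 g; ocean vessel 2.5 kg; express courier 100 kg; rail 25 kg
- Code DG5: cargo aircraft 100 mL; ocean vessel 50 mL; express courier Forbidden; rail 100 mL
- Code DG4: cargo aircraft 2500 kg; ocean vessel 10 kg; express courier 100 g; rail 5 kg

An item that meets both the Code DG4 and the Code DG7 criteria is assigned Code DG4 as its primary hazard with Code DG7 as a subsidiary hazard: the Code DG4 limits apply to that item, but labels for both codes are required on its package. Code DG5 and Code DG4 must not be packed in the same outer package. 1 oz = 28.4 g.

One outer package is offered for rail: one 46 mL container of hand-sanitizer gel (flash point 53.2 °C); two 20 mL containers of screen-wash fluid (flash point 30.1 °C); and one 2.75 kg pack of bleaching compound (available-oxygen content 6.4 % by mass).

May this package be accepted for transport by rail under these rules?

Flash point 53.2 °C meets the Code DG5 criterion (Flammable Liquid), so the hand-sanitizer gel is Code DG5.
With flash point 30.1 °C (< 60.5 °C), the screen-wash fluid falls in Code DG5.
Available-oxygen content 6.4 % by mass meets the Code DG4 criterion (Oxidizer), so the bleaching compound is Code DG4.
Total Code DG5: 46 mL + (two 20 mL containers = 40 mL) = 86 mL.
86 mL ≤ 100 mL (rail limit, Code DG5) — within limit.
Code DG4 quantity: 2.75 kg.
That is within the Code DG4 rail limit of 5 kg.
Code DG5 and Code DG4 may not share an outer package.

No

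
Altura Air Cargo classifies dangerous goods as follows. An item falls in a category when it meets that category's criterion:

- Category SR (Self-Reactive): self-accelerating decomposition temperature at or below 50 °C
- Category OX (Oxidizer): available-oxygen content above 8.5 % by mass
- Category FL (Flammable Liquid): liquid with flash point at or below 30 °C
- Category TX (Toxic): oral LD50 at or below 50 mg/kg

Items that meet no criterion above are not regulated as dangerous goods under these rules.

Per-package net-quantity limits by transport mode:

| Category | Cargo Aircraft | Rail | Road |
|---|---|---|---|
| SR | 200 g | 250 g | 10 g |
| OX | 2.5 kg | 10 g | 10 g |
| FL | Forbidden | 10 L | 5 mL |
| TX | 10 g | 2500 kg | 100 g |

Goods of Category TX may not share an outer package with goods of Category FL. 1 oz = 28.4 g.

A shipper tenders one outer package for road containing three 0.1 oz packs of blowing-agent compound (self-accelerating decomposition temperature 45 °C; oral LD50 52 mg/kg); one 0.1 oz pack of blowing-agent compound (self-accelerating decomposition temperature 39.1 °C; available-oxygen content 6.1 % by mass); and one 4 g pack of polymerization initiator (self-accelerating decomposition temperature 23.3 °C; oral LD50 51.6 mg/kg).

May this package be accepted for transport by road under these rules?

No

Self-accelerating decomposition temperature 45 °C meets the Category SR criterion (Self-Reactive), so the blowing-agent compound is Category SR.
With self-accelerating decomposition temperature 39.1 °C (≤ 50 °C), the blowing-agent compound falls in Category SR.
Polymerization initiator: self-accelerating decomposition temperature 23.3 °C ≤ 50 °C → Category SR (Self-Reactive).
Category SR net quantity: (three 0.1 oz packs = 8.52 g) + (one 0.1 oz pack = 2.84 g) + 4 g = 15.36 g.
15.36 g > 10 g (road limit, Category SR) — over the limit.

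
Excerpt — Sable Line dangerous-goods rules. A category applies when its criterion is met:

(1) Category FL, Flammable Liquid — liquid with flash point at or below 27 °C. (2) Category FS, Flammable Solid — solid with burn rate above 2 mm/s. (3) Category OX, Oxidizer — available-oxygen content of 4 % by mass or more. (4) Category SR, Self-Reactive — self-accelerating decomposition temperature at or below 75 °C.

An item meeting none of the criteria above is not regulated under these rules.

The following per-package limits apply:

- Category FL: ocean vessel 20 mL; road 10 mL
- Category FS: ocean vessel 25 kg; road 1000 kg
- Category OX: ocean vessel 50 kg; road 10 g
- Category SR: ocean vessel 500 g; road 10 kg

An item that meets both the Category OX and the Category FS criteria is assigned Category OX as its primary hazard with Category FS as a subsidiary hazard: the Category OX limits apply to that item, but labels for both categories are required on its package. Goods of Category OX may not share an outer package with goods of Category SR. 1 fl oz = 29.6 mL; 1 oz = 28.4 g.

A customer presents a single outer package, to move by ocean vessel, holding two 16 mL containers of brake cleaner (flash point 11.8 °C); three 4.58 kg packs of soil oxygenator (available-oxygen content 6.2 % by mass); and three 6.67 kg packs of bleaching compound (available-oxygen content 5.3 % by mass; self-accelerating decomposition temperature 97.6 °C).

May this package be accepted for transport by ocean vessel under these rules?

Brake cleaner: flash point 11.8 °C ≤ 27 °C → Category FL (Flammable Liquid).
Available-oxygen content 6.2 % by mass meets the Category OX criterion (Oxidizer), so the soil oxygenator is Category OX.
Bleaching compound: available-oxygen content 5.3 % by mass ≥ 4 % by mass → Category OX (Oxidizer).
Total Category OX: (three 4.58 kg packs = 13.74 kg) + (three 6.67 kg packs = 20.01 kg) = 33.75 kg.
33.75 kg is within the ocean vessel limit of 50 kg for Category OX.
Category FL quantity: two 16 mL containers = 32 mL.
That exceeds the Category FL ocean vessel limit of 20 mL.
The segregation rule (Category OX with Category SR) does not apply to Category OX with Category FL.

No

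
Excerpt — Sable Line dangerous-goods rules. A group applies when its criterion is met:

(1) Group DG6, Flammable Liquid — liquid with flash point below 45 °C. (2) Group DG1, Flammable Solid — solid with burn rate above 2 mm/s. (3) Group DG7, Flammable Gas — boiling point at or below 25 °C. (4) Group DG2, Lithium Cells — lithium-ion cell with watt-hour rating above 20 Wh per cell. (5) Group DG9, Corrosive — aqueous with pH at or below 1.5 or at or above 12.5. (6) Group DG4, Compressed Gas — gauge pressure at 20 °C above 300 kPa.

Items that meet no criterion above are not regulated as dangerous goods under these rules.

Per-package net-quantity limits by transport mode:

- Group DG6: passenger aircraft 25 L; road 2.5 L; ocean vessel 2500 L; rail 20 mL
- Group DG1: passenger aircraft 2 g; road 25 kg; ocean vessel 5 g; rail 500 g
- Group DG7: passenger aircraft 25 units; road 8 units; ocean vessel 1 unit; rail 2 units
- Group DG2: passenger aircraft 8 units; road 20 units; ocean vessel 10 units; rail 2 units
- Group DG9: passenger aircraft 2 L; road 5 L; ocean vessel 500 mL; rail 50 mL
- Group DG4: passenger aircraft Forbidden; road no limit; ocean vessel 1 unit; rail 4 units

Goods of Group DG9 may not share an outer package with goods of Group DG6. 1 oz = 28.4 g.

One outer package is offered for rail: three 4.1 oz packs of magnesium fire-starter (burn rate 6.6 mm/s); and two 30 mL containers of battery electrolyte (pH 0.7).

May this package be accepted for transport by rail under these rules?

With burn rate 6.6 mm/s (> 2 mm/s), the magnesium fire-starter falls in Group DG1.
The battery electrolyte has pH 0.7, which is ≤ 1.5, so it is Group DG9 (Corrosive).
Group DG9 quantity: two 30 mL containers = 60 mL.
That exceeds the Group DG9 rail limit of 50 mL.
Group DG1 quantity: three 4.1 oz packs = 349.32 g.
That is within the Group DG1 rail limit of 500 g.
The segregation rule (Group DG9 with Group DG6) does not apply to Group DG9 with Group DG1.

No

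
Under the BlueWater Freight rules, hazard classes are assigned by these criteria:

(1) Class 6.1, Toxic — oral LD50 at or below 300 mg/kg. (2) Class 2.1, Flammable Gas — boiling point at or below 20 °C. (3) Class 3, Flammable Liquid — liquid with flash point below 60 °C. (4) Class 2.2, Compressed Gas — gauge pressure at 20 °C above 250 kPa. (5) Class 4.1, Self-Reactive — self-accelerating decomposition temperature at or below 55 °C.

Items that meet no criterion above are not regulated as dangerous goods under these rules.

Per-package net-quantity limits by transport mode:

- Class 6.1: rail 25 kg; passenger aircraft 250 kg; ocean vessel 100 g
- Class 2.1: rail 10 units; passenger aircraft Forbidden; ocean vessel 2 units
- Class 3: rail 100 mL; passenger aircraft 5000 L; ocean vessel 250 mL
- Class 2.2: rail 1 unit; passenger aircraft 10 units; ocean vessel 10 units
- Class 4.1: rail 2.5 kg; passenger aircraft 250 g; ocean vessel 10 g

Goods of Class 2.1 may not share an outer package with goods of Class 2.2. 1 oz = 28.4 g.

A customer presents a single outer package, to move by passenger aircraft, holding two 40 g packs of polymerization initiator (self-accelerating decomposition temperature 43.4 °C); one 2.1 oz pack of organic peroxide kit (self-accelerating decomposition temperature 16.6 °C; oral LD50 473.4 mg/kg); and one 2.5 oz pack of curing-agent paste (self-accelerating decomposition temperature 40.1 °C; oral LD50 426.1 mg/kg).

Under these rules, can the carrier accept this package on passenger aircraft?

Polymerization initiator: self-accelerating decomposition temperature 43.4 °C ≤ 55 °C → Class 4.1 (Self-Reactive).
The organic peroxide kit has self-accelerating decomposition temperature 16.6 °C, which is ≤ 55 °C, so it is Class 4.1 (Self-Reactive).
Curing-agent paste: self-accelerating decomposition temperature 40.1 °C ≤ 55 °C → Class 4.1 (Self-Reactive).
Class 4.1 net quantity: (two 40 g packs = 80 g) + (one 2.1 oz pack = 59.64 g) + (one 2.5 oz pack = 71 g) = 210.64 g.
210.64 g ≤ 250 g (passenger aircraft limit, Class 4.1) — within limit.

Yes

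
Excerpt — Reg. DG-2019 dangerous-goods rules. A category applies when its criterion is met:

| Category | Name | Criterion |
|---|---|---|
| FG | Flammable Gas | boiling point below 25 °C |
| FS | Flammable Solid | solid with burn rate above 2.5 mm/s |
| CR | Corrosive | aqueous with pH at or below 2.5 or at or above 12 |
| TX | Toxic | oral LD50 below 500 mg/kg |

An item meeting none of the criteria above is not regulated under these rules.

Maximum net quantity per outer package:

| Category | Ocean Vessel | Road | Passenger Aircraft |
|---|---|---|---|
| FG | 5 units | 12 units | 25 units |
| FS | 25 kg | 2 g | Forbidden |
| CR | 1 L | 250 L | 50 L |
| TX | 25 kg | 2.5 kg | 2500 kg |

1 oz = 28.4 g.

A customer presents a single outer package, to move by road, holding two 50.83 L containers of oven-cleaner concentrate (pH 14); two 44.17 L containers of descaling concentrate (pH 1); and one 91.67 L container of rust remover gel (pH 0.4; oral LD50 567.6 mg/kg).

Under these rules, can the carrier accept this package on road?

With pH 14 (≥ 12), the oven-cleaner concentrate falls in Category CR.
The descaling concentrate has pH 1, which is ≤ 2.5, so it is Category CR (Corrosive).
The rust remover gel has pH 0.4, which is ≤ 2.5, so it is Category CR (Corrosive).
Category CR net quantity: (two 50.83 L containers = 101.66 L) + (two 44.17 L containers = 88.34 L) + 91.67 L = 281.67 L.
281.67 L > 250 L (road limit, Category CR) — over the limit.

No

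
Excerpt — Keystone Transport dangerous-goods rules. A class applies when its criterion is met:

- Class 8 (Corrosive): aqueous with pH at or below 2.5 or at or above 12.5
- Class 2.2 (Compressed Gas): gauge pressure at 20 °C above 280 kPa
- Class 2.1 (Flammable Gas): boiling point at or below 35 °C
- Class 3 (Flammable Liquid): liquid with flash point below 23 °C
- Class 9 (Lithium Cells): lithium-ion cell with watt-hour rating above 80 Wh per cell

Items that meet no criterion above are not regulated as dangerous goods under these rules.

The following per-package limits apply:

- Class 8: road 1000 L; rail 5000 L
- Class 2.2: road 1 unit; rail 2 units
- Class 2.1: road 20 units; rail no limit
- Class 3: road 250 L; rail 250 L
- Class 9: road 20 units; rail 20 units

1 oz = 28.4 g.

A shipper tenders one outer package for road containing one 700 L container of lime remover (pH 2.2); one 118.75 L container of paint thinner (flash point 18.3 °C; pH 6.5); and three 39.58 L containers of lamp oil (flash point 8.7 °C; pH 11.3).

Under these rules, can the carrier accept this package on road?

pH 2.2 meets the Class 8 criterion (Corrosive), so the lime remover is Class 8.
With flash point 18.3 °C (< 23 °C), the paint thinner falls in Class 3.
With flash point 8.7 °C (< 23 °C), the lamp oil falls in Class 3.
Class 3 net quantity: 118.75 L + (three 39.58 L containers = 118.74 L) = 237.49 L.
237.49 L ≤ 250 L (road limit, Class 3) — within limit.
Class 8 quantity: 700 L.
700 L ≤ 1000 L (road limit, Class 8) — within limit.
Every hazard class is within its road limit and no segregation rule is violated.

Yes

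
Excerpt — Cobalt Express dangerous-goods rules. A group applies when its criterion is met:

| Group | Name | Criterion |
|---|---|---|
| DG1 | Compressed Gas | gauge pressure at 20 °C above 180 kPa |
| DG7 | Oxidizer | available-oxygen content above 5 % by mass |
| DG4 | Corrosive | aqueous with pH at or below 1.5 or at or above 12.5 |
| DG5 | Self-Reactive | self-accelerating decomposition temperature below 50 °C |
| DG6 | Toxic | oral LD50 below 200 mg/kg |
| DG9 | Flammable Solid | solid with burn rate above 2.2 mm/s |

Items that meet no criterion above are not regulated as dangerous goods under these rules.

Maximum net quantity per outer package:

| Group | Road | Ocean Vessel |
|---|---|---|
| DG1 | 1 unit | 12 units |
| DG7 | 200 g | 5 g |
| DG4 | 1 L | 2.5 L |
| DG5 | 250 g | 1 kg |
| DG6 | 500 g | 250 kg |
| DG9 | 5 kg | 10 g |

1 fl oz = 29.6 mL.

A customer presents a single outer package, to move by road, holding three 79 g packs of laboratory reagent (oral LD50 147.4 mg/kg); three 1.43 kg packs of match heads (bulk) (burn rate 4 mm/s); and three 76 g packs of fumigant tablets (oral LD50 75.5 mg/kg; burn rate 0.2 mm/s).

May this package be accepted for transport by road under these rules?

With oral LD50 147.4 mg/kg (< 200 mg/kg), the laboratory reagent falls in Group DG6.
The match heads (bulk) have burn rate 4 mm/s, which is > 2.2 mm/s, so they are Group DG9 (Flammable Solid).
The fumigant tablets have oral LD50 75.5 mg/kg, which is < 200 mg/kg, so they are Group DG6 (Toxic).
Group DG9 quantity: three 1.43 kg packs = 4.29 kg.
That is within the Group DG9 road limit of 5 kg.
Group DG6 net quantity: (three 79 g packs = 237 g) + (three 76 g packs = 228 g) = 465 g.
465 g is within the road limit of 500 g for Group DG6.
Every hazard group is within its road limit and no segregation rule is violated.

Yes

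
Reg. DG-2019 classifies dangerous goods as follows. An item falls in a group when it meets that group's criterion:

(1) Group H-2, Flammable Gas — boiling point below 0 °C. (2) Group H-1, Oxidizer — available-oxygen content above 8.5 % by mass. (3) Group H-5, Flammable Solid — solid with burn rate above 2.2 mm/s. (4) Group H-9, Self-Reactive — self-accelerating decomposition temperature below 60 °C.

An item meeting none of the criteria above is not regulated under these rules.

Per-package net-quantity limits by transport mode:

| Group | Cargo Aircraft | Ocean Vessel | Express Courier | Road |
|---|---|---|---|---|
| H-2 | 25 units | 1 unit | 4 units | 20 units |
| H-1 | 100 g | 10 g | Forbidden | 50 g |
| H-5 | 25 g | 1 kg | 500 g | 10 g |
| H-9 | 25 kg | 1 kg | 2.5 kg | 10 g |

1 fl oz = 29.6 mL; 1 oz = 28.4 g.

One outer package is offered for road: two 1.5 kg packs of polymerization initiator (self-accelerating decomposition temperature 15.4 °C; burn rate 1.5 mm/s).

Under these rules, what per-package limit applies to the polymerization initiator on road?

10 g

Polymerization initiator: self-accelerating decomposition temperature 15.4 °C < 60 °C → Group H-9 (Self-Reactive).
The road limit for Group H-9 is 10 g.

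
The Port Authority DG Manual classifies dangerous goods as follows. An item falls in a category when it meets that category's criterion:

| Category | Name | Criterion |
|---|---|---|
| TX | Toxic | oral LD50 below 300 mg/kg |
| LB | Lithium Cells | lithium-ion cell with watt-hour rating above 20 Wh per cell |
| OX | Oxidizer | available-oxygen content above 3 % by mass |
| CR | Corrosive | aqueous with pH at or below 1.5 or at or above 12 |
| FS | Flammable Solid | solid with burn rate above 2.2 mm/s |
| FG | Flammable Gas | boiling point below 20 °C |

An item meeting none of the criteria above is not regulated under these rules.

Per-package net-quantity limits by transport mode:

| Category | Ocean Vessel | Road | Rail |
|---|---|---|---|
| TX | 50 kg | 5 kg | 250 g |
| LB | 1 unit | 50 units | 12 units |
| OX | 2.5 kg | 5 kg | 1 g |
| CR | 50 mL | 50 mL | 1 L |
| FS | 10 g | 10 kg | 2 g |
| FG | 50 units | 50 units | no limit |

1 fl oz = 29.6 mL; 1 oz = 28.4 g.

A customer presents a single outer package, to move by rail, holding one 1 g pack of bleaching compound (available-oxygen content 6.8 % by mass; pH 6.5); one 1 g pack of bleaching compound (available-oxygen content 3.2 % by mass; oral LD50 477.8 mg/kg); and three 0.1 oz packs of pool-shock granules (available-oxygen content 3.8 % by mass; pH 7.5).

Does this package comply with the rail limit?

With available-oxygen content 6.8 % by mass (> 3 % by mass), the bleaching compound falls in Category OX.
Available-oxygen content 3.2 % by mass meets the Category OX criterion (Oxidizer), so the bleaching compound is Category OX.
Available-oxygen content 3.8 % by mass meets the Category OX criterion (Oxidizer), so the pool-shock granules are Category OX.
Category OX net quantity: 1 g + 1 g + (three 0.1 oz packs = 8.52 g) = 10.52 g.
That exceeds the Category OX rail limit of 1 g.

No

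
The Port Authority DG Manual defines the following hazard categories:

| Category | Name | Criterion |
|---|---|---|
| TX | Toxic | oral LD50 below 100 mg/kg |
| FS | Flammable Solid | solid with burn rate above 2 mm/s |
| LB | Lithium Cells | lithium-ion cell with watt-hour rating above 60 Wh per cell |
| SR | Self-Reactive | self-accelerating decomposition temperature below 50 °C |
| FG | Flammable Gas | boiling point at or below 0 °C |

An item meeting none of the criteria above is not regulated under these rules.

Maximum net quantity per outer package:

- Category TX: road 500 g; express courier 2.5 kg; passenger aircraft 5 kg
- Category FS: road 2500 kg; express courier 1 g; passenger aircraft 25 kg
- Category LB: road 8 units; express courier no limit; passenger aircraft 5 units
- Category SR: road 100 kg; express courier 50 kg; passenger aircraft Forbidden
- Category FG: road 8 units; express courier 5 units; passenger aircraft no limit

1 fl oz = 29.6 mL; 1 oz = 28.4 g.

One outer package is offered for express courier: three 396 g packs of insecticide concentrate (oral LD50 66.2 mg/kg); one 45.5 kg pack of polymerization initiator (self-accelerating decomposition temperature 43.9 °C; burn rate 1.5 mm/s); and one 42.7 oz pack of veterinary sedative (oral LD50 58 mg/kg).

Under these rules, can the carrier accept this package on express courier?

With oral LD50 66.2 mg/kg (< 100 mg/kg), the insecticide concentrate falls in Category TX.
Self-accelerating decomposition temperature 43.9 °C meets the Category SR criterion (Self-Reactive), so the polymerization initiator is Category SR.
Oral LD50 58 mg/kg meets the Category TX criterion (Toxic), so the veterinary sedative is Category TX.
Total Category TX: (three 396 g packs = 1.188 kg) + (one 42.7 oz pack = 1212.68 g) = 2400.68 g.
2400.68 g is within the express courier limit of 2.5 kg for Category TX.
Category SR quantity: 45.5 kg.
45.5 kg is within the express courier limit of 50 kg for Category SR.
Every hazard category is within its express courier limit and no segregation rule is violated.

Yes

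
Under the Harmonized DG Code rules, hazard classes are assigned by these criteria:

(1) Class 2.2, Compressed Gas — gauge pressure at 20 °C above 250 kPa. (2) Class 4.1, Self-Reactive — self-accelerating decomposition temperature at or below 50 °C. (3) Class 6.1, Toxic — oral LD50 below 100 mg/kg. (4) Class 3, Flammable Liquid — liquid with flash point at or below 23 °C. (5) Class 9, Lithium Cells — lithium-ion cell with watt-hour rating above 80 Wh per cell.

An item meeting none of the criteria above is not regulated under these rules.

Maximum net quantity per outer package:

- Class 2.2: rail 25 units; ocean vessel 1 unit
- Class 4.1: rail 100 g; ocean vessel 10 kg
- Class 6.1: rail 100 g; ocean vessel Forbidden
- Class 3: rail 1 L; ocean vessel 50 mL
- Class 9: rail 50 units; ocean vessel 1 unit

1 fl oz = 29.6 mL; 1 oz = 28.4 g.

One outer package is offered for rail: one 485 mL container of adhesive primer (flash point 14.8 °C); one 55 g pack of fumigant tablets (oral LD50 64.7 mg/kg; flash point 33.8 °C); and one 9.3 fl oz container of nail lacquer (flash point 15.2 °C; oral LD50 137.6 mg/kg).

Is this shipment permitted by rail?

With flash point 14.8 °C (≤ 23 °C), the adhesive primer falls in Class 3.
Oral LD50 64.7 mg/kg meets the Class 6.1 criterion (Toxic), so the fumigant tablets are Class 6.1.
Nail lacquer: flash point 15.2 °C ≤ 23 °C → Class 3 (Flammable Liquid).
Total Class 3: 485 mL + (one 9.3 fl oz container = 275.28 mL) = 760.28 mL.
That is within the Class 3 rail limit of 1 L.
Class 6.1 quantity: 55 g.
55 g is within the rail limit of 100 g for Class 6.1.
Every hazard class is within its rail limit and no segregation rule is violated.

Yes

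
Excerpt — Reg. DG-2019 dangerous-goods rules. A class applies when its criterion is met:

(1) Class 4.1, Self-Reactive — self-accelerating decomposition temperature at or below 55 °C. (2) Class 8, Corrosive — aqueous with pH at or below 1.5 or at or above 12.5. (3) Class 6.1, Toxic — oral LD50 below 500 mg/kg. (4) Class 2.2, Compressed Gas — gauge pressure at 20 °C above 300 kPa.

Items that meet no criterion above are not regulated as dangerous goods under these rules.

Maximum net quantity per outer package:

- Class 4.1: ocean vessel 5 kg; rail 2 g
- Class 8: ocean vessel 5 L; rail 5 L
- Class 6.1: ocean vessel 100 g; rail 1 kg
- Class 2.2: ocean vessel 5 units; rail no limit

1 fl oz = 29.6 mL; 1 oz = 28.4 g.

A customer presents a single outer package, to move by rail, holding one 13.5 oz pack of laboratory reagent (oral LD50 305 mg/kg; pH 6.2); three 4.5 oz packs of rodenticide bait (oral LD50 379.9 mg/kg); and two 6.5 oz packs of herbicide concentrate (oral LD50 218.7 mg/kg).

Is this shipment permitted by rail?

No

Laboratory reagent: oral LD50 305 mg/kg < 500 mg/kg → Class 6.1 (Toxic).
With oral LD50 379.9 mg/kg (< 500 mg/kg), the rodenticide bait falls in Class 6.1.
Oral LD50 218.7 mg/kg meets the Class 6.1 criterion (Toxic), so the herbicide concentrate is Class 6.1.
Total Class 6.1: (one 13.5 oz pack = 383.4 g) + (three 4.5 oz packs = 383.4 g) + (two 6.5 oz packs = 369.2 g) = 1.136 kg.
1.136 kg > 1 kg (rail limit, Class 6.1) — over the limit.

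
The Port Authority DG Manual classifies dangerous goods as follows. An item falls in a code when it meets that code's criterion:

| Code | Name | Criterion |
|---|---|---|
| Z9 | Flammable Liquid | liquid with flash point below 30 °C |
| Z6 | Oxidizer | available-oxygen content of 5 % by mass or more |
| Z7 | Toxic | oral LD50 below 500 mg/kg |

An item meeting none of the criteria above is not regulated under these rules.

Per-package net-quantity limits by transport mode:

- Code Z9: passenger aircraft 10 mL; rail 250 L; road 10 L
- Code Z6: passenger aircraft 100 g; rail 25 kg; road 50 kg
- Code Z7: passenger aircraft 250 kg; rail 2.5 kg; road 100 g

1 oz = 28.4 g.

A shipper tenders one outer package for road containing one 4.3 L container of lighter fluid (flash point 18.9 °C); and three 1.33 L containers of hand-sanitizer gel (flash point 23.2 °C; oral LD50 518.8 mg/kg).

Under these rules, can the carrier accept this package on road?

Yes

With flash point 18.9 °C (< 30 °C), the lighter fluid falls in Code Z9.
With flash point 23.2 °C (< 30 °C), the hand-sanitizer gel falls in Code Z9.
Total Code Z9: 4.3 L + (three 1.33 L containers = 3.99 L) = 8.29 L.
8.29 L is within the road limit of 10 L for Code Z9.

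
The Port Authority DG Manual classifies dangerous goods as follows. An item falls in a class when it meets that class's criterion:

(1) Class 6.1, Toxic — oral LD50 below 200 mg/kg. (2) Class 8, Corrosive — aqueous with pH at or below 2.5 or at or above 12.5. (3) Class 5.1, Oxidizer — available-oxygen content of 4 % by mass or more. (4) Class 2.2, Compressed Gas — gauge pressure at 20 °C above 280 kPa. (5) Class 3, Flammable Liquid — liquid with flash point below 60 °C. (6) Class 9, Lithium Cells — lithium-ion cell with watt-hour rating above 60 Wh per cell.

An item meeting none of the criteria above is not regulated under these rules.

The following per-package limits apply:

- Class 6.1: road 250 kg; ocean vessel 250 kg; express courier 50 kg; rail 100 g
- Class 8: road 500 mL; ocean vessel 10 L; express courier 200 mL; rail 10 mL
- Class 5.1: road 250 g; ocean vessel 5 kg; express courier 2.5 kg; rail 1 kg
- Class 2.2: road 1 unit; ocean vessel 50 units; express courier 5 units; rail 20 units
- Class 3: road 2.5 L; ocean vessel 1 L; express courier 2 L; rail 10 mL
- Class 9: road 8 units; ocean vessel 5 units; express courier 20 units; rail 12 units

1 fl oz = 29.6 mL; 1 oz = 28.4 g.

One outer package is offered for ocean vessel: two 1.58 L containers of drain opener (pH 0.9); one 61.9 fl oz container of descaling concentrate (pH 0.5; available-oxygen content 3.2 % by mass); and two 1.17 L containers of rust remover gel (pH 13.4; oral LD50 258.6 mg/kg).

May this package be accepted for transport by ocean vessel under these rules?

Yes

With pH 0.9 (≤ 2.5), the drain opener falls in Class 8.
Descaling concentrate: pH 0.5 ≤ 2.5 → Class 8 (Corrosive).
Rust remover gel: pH 13.4 ≥ 12.5 → Class 8 (Corrosive).
Class 8 net quantity: (two 1.58 L containers = 3.16 L) + (one 61.9 fl oz container = 1832.24 mL) + (two 1.17 L containers = 2.34 L) = 7332.24 mL.
7332.24 mL is within the ocean vessel limit of 10 L for Class 8.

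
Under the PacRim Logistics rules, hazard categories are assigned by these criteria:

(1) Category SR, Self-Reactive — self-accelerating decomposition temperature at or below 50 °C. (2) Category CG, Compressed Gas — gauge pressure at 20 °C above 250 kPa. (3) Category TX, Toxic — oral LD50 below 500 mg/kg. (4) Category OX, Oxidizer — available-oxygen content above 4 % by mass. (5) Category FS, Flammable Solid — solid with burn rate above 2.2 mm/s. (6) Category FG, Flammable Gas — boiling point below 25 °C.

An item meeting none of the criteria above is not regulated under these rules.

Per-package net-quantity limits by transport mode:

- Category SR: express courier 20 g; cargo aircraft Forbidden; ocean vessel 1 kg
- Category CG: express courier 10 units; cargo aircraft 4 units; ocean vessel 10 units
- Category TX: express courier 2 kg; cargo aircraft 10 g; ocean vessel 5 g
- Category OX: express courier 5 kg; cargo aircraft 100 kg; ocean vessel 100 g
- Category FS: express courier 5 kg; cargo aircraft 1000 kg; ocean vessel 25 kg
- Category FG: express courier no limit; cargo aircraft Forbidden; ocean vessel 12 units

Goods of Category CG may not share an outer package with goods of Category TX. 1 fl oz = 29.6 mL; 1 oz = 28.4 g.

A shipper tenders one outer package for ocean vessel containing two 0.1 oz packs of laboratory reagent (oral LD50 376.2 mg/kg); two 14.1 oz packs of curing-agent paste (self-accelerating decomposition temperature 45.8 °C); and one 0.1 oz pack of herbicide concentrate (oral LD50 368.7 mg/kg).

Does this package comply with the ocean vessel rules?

No

Laboratory reagent: oral LD50 376.2 mg/kg < 500 mg/kg → Category TX (Toxic).
Self-accelerating decomposition temperature 45.8 °C meets the Category SR criterion (Self-Reactive), so the curing-agent paste is Category SR.
The herbicide concentrate has oral LD50 368.7 mg/kg, which is < 500 mg/kg, so it is Category TX (Toxic).
Category TX net quantity: (two 0.1 oz packs = 5.68 g) + (one 0.1 oz pack = 2.84 g) = 8.52 g.
That exceeds the Category TX ocean vessel limit of 5 g.
Category SR quantity: two 14.1 oz packs = 800.88 g.
800.88 g is within the ocean vessel limit of 1 kg for Category SR.
The segregation rule (Category CG with Category TX) does not apply to Category TX with Category SR.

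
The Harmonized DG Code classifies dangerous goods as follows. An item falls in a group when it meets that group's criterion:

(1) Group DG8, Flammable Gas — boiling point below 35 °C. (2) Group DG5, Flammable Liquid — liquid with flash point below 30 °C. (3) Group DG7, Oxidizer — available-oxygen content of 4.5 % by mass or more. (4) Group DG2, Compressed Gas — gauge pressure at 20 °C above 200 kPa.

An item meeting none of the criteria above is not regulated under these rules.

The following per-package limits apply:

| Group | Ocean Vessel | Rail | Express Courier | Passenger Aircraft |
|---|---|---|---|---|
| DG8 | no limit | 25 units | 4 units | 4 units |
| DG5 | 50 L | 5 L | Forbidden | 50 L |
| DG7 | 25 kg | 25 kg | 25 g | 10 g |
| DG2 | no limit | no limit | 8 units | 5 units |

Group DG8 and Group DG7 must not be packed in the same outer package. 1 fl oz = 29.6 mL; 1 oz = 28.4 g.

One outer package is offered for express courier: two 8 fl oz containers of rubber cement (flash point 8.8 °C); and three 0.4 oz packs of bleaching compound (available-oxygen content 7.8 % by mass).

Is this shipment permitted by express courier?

No

With flash point 8.8 °C (< 30 °C), the rubber cement falls in Group DG5.
Available-oxygen content 7.8 % by mass meets the Group DG7 criterion (Oxidizer), so the bleaching compound is Group DG7.
Group DG7 quantity: three 0.4 oz packs = 34.08 g.
34.08 g exceeds the express courier limit of 25 g for Group DG7.
Group DG5 quantity: two 8 fl oz containers = 473.6 mL.
By express courier, Group DG5 is Forbidden regardless of quantity.
The segregation rule (Group DG8 with Group DG7) does not apply to Group DG7 with Group DG5.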